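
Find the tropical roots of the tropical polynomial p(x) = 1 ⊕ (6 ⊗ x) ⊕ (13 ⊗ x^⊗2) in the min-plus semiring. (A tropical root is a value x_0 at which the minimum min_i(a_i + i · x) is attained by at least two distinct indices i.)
Roots: {-7, -5}

Each tropical root is a break point of the lower envelope of the lines y = a_i + i · x (there are 3 lines, with slopes 0, 1, ..., 2). Only the lines that attain the minimum somewhere contribute to roots; other lines are dominated. Here the surviving (envelope) indices are i = 2, i = 1, i = 0.
Intersections between consecutive envelope lines give the roots: for adjacent envelope indices i < j the intersection is x = (a_i − a_j) / (j − i). Reading off the sorted break points: {-7, -5}.
Verification: at each break x_0, at least two indices attain the minimum of min_i(a_i + i · x_0).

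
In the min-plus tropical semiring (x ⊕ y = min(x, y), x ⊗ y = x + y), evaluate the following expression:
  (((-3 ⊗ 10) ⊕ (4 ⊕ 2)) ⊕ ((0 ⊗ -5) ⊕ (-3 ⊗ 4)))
(((-3 ⊗ 10) ⊕ (4 ⊕ 2)) ⊕ ((0 ⊗ -5) ⊕ (-3 ⊗ 4))) = -5

Expand innermost to outermost. Recall ⊕ takes the minimum of its arguments and ⊗ takes their sum. Working out the expression (((-3 ⊗ 10) ⊕ (4 ⊕ 2)) ⊕ ((0 ⊗ -5) ⊕ (-3 ⊗ 4))) gives -5.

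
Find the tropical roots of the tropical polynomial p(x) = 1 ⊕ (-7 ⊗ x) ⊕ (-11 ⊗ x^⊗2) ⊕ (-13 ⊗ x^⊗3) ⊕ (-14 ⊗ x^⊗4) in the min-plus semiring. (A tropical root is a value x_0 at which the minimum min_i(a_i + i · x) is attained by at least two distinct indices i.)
Roots: {1, 2, 4, 8}

Each tropical root is a break point of the lower envelope of the lines y = a_i + i · x (there are 5 lines, with slopes 0, 1, ..., 4). Only the lines that attain the minimum somewhere contribute to roots; other lines are dominated. Here the surviving (envelope) indices are i = 4, i = 3, i = 2, i = 1, i = 0.
Intersections between consecutive envelope lines give the roots: for adjacent envelope indices i < j the intersection is x = (a_i − a_j) / (j − i). Reading off the sorted break points: {1, 2, 4, 8}.
Verification: at each break x_0, at least two indices attain the minimum of min_i(a_i + i · x_0).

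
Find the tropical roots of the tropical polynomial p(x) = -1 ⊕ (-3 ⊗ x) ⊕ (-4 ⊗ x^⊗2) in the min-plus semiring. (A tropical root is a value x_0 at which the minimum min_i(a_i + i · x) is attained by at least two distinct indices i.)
Roots: {1, 2}

Each tropical root is a break point of the lower envelope of the lines y = a_i + i · x (there are 3 lines, with slopes 0, 1, ..., 2). Only the lines that attain the minimum somewhere contribute to roots; other lines are dominated. Here the surviving (envelope) indices are i = 2, i = 1, i = 0.
Intersections between consecutive envelope lines give the roots: for adjacent envelope indices i < j the intersection is x = (a_i − a_j) / (j − i). Reading off the sorted break points: {1, 2}.
Verification: at each break x_0, at least two indices attain the minimum of min_i(a_i + i · x_0).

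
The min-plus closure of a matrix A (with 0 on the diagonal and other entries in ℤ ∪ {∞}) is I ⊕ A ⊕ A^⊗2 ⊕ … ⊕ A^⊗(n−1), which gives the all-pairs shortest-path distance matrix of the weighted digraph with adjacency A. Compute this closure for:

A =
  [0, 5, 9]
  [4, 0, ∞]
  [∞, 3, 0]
Closure =
  [0, 5, 9]
  [4, 0, 13]
  [7, 3, 0]

This is the Floyd-Warshall all-pairs shortest-path computation. For each intermediate vertex k = 0, 1, …, 2, update dist[i][j] ← min(dist[i][j], dist[i][k] + dist[k][j]). The final matrix gives, for each (i, j), the minimum total weight of any directed path from i to j (possibly empty when i = j).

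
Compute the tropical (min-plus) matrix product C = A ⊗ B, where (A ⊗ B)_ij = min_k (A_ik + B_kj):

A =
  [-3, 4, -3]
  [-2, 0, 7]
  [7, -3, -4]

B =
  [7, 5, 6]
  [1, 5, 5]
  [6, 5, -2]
A ⊗ B =
  [3, 2, -5]
  [1, 3, 4]
  [-2, 1, -6]

Apply the min-plus product entry-by-entry:
  C[0][0] = min over k of (A[0][0] + B[0][0] = -3 + 7 = 4, A[0][1] + B[1][0] = 4 + 1 = 5, A[0][2] + B[2][0] = -3 + 6 = 3) = 3 (attained at k = 2)
  C[0][1] = min over k of (A[0][0] + B[0][1] = -3 + 5 = 2, A[0][1] + B[1][1] = 4 + 5 = 9, A[0][2] + B[2][1] = -3 + 5 = 2) = 2 (attained at k = 0)
  C[0][2] = min over k of (A[0][0] + B[0][2] = -3 + 6 = 3, A[0][1] + B[1][2] = 4 + 5 = 9, A[0][2] + B[2][2] = -3 + -2 = -5) = -5 (attained at k = 2)
  C[1][0] = min over k of (A[1][0] + B[0][0] = -2 + 7 = 5, A[1][1] + B[1][0] = 0 + 1 = 1, A[1][2] + B[2][0] = 7 + 6 = 13) = 1 (attained at k = 1)
  C[1][1] = min over k of (A[1][0] + B[0][1] = -2 + 5 = 3, A[1][1] + B[1][1] = 0 + 5 = 5, A[1][2] + B[2][1] = 7 + 5 = 12) = 3 (attained at k = 0)
  C[1][2] = min over k of (A[1][0] + B[0][2] = -2 + 6 = 4, A[1][1] + B[1][2] = 0 + 5 = 5, A[1][2] + B[2][2] = 7 + -2 = 5) = 4 (attained at k = 0)
  C[2][0] = min over k of (A[2][0] + B[0][0] = 7 + 7 = 14, A[2][1] + B[1][0] = -3 + 1 = -2, A[2][2] + B[2][0] = -4 + 6 = 2) = -2 (attained at k = 1)
  C[2][1] = min over k of (A[2][0] + B[0][1] = 7 + 5 = 12, A[2][1] + B[1][1] = -3 + 5 = 2, A[2][2] + B[2][1] = -4 + 5 = 1) = 1 (attained at k = 2)
  C[2][2] = min over k of (A[2][0] + B[0][2] = 7 + 6 = 13, A[2][1] + B[1][2] = -3 + 5 = 2, A[2][2] + B[2][2] = -4 + -2 = -6) = -6 (attained at k = 2)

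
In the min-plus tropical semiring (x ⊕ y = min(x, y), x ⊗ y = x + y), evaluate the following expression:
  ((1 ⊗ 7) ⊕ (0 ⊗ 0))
((1 ⊗ 7) ⊕ (0 ⊗ 0)) = 0

Expand innermost to outermost. Recall ⊕ takes the minimum of its arguments and ⊗ takes their sum. Working out the expression ((1 ⊗ 7) ⊕ (0 ⊗ 0)) gives 0.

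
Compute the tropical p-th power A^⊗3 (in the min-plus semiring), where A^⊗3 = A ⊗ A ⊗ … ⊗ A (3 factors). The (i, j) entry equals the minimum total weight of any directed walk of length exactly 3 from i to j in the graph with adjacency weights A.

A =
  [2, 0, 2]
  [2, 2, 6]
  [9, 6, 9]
A^⊗3 =
  [4, 2, 4]
  [4, 4, 6]
  [10, 8, 10]

Each entry (A^⊗3)_ij equals the minimum over all length-3 walks i = v_0 → v_1 → … → v_3 = j of Σ_t A[v_t][v_{t+1}]. For example, for (i, j) = (0, 2) we minimise over 9 possible intermediate vertex sequences; the minimum is 4, attained along the walk 0 → 1 → 0 → 2.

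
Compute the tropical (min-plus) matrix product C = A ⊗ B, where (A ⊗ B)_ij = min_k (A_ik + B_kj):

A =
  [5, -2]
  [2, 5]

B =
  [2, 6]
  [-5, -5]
A ⊗ B =
  [-7, -7]
  [0, 0]

Apply the min-plus product entry-by-entry:
  C[0][0] = min over k of (A[0][0] + B[0][0] = 5 + 2 = 7, A[0][1] + B[1][0] = -2 + -5 = -7) = -7 (attained at k = 1)
  C[0][1] = min over k of (A[0][0] + B[0][1] = 5 + 6 = 11, A[0][1] + B[1][1] = -2 + -5 = -7) = -7 (attained at k = 1)
  C[1][0] = min over k of (A[1][0] + B[0][0] = 2 + 2 = 4, A[1][1] + B[1][0] = 5 + -5 = 0) = 0 (attained at k = 1)
  C[1][1] = min over k of (A[1][0] + B[0][1] = 2 + 6 = 8, A[1][1] + B[1][1] = 5 + -5 = 0) = 0 (attained at k = 1)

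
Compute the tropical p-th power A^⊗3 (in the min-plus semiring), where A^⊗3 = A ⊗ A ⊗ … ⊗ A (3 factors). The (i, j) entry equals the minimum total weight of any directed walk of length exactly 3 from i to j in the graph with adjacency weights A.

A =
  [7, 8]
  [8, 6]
A^⊗3 =
  [21, 20]
  [20, 18]

Each entry (A^⊗3)_ij equals the minimum over all length-3 walks i = v_0 → v_1 → … → v_3 = j of Σ_t A[v_t][v_{t+1}]. For example, for (i, j) = (0, 1) we minimise over 4 possible intermediate vertex sequences; the minimum is 20, attained along the walk 0 → 1 → 1 → 1.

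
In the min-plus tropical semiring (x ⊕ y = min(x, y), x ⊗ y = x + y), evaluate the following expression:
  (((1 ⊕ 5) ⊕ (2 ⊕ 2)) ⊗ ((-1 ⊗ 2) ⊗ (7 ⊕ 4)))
(((1 ⊕ 5) ⊕ (2 ⊕ 2)) ⊗ ((-1 ⊗ 2) ⊗ (7 ⊕ 4))) = 6

Expand innermost to outermost. Recall ⊕ takes the minimum of its arguments and ⊗ takes their sum. Working out the expression (((1 ⊕ 5) ⊕ (2 ⊕ 2)) ⊗ ((-1 ⊗ 2) ⊗ (7 ⊕ 4))) gives 6.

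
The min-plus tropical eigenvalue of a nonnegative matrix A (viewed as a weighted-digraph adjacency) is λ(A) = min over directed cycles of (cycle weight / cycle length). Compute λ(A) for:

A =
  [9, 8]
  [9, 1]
λ(A) = 1

Enumerate directed cycles and compute their means (weight / length). Sample:
  cycle 0 → 0: weight = 9, length = 1, mean = 9/1 ≈ 9.000
  cycle 1 → 1: weight = 1, length = 1, mean = 1/1 ≈ 1.000
  cycle 0 → 1 → 0: weight = 17, length = 2, mean = 17/2 ≈ 8.500
  cycle 1 → 0 → 1: weight = 17, length = 2, mean = 17/2 ≈ 8.500
Minimum mean = 1.000, attained e.g. along the cycle 1 → 1 with weight 1 and length 1. So λ(A) = 1/1 = 1.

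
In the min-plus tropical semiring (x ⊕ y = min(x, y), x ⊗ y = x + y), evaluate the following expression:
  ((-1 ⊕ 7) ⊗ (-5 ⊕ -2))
((-1 ⊕ 7) ⊗ (-5 ⊕ -2)) = -6

Expand innermost to outermost. Recall ⊕ takes the minimum of its arguments and ⊗ takes their sum. Working out the expression ((-1 ⊕ 7) ⊗ (-5 ⊕ -2)) gives -6.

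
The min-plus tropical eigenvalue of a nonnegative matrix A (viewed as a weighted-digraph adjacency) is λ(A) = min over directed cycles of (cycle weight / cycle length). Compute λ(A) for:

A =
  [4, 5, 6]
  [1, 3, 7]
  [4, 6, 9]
λ(A) = 3

Enumerate directed cycles and compute their means (weight / length). Sample:
  cycle 0 → 0: weight = 4, length = 1, mean = 4/1 ≈ 4.000
  cycle 1 → 1: weight = 3, length = 1, mean = 3/1 ≈ 3.000
  cycle 2 → 2: weight = 9, length = 1, mean = 9/1 ≈ 9.000
  cycle 0 → 1 → 0: weight = 6, length = 2, mean = 6/2 ≈ 3.000
  cycle 0 → 2 → 0: weight = 10, length = 2, mean = 10/2 ≈ 5.000
  cycle 1 → 0 → 1: weight = 6, length = 2, mean = 6/2 ≈ 3.000
Minimum mean = 3.000, attained e.g. along the cycle 1 → 1 with weight 3 and length 1. So λ(A) = 3/1 = 3.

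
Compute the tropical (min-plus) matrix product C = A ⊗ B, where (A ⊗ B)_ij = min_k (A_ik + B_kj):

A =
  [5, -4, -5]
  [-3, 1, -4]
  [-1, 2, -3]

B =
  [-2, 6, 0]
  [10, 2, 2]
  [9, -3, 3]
A ⊗ B =
  [3, -8, -2]
  [-5, -7, -3]
  [-3, -6, -1]

Apply the min-plus product entry-by-entry:
  C[0][0] = min over k of (A[0][0] + B[0][0] = 5 + -2 = 3, A[0][1] + B[1][0] = -4 + 10 = 6, A[0][2] + B[2][0] = -5 + 9 = 4) = 3 (attained at k = 0)
  C[0][1] = min over k of (A[0][0] + B[0][1] = 5 + 6 = 11, A[0][1] + B[1][1] = -4 + 2 = -2, A[0][2] + B[2][1] = -5 + -3 = -8) = -8 (attained at k = 2)
  C[0][2] = min over k of (A[0][0] + B[0][2] = 5 + 0 = 5, A[0][1] + B[1][2] = -4 + 2 = -2, A[0][2] + B[2][2] = -5 + 3 = -2) = -2 (attained at k = 1)
  C[1][0] = min over k of (A[1][0] + B[0][0] = -3 + -2 = -5, A[1][1] + B[1][0] = 1 + 10 = 11, A[1][2] + B[2][0] = -4 + 9 = 5) = -5 (attained at k = 0)
  C[1][1] = min over k of (A[1][0] + B[0][1] = -3 + 6 = 3, A[1][1] + B[1][1] = 1 + 2 = 3, A[1][2] + B[2][1] = -4 + -3 = -7) = -7 (attained at k = 2)
  C[1][2] = min over k of (A[1][0] + B[0][2] = -3 + 0 = -3, A[1][1] + B[1][2] = 1 + 2 = 3, A[1][2] + B[2][2] = -4 + 3 = -1) = -3 (attained at k = 0)
  C[2][0] = min over k of (A[2][0] + B[0][0] = -1 + -2 = -3, A[2][1] + B[1][0] = 2 + 10 = 12, A[2][2] + B[2][0] = -3 + 9 = 6) = -3 (attained at k = 0)
  C[2][1] = min over k of (A[2][0] + B[0][1] = -1 + 6 = 5, A[2][1] + B[1][1] = 2 + 2 = 4, A[2][2] + B[2][1] = -3 + -3 = -6) = -6 (attained at k = 2)
  C[2][2] = min over k of (A[2][0] + B[0][2] = -1 + 0 = -1, A[2][1] + B[1][2] = 2 + 2 = 4, A[2][2] + B[2][2] = -3 + 3 = 0) = -1 (attained at k = 0)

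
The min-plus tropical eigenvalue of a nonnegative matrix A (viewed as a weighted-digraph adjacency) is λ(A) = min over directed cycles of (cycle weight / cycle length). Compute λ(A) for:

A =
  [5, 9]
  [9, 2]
λ(A) = 2

Enumerate directed cycles and compute their means (weight / length). Sample:
  cycle 0 → 0: weight = 5, length = 1, mean = 5/1 ≈ 5.000
  cycle 1 → 1: weight = 2, length = 1, mean = 2/1 ≈ 2.000
  cycle 0 → 1 → 0: weight = 18, length = 2, mean = 18/2 ≈ 9.000
  cycle 1 → 0 → 1: weight = 18, length = 2, mean = 18/2 ≈ 9.000
Minimum mean = 2.000, attained e.g. along the cycle 1 → 1 with weight 2 and length 1. So λ(A) = 2/1 = 2.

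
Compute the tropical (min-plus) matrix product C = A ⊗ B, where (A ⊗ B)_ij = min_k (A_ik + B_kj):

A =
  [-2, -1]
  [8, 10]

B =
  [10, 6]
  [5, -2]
A ⊗ B =
  [4, -3]
  [15, 8]

Apply the min-plus product entry-by-entry:
  C[0][0] = min over k of (A[0][0] + B[0][0] = -2 + 10 = 8, A[0][1] + B[1][0] = -1 + 5 = 4) = 4 (attained at k = 1)
  C[0][1] = min over k of (A[0][0] + B[0][1] = -2 + 6 = 4, A[0][1] + B[1][1] = -1 + -2 = -3) = -3 (attained at k = 1)
  C[1][0] = min over k of (A[1][0] + B[0][0] = 8 + 10 = 18, A[1][1] + B[1][0] = 10 + 5 = 15) = 15 (attained at k = 1)
  C[1][1] = min over k of (A[1][0] + B[0][1] = 8 + 6 = 14, A[1][1] + B[1][1] = 10 + -2 = 8) = 8 (attained at k = 1)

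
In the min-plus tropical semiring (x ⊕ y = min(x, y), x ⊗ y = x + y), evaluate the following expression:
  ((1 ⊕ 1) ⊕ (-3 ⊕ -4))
((1 ⊕ 1) ⊕ (-3 ⊕ -4)) = -4

Expand innermost to outermost. Recall ⊕ takes the minimum of its arguments and ⊗ takes their sum. Working out the expression ((1 ⊕ 1) ⊕ (-3 ⊕ -4)) gives -4.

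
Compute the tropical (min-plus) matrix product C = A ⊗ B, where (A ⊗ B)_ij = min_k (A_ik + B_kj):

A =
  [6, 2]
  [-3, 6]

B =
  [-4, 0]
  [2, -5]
A ⊗ B =
  [2, -3]
  [-7, -3]

Apply the min-plus product entry-by-entry:
  C[0][0] = min over k of (A[0][0] + B[0][0] = 6 + -4 = 2, A[0][1] + B[1][0] = 2 + 2 = 4) = 2 (attained at k = 0)
  C[0][1] = min over k of (A[0][0] + B[0][1] = 6 + 0 = 6, A[0][1] + B[1][1] = 2 + -5 = -3) = -3 (attained at k = 1)
  C[1][0] = min over k of (A[1][0] + B[0][0] = -3 + -4 = -7, A[1][1] + B[1][0] = 6 + 2 = 8) = -7 (attained at k = 0)
  C[1][1] = min over k of (A[1][0] + B[0][1] = -3 + 0 = -3, A[1][1] + B[1][1] = 6 + -5 = 1) = -3 (attained at k = 0)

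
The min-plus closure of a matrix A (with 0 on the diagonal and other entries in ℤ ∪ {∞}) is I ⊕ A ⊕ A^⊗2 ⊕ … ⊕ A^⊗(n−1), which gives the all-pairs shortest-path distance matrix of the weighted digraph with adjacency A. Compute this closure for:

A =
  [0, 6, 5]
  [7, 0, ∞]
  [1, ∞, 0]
Closure =
  [0, 6, 5]
  [7, 0, 12]
  [1, 7, 0]

This is the Floyd-Warshall all-pairs shortest-path computation. For each intermediate vertex k = 0, 1, …, 2, update dist[i][j] ← min(dist[i][j], dist[i][k] + dist[k][j]). The final matrix gives, for each (i, j), the minimum total weight of any directed path from i to j (possibly empty when i = j).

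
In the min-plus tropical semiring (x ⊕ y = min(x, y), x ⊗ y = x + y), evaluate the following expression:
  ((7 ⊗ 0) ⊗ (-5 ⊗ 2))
((7 ⊗ 0) ⊗ (-5 ⊗ 2)) = 4

Expand innermost to outermost. Recall ⊕ takes the minimum of its arguments and ⊗ takes their sum. Working out the expression ((7 ⊗ 0) ⊗ (-5 ⊗ 2)) gives 4.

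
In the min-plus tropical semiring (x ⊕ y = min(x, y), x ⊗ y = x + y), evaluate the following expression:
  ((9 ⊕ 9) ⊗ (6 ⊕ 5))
((9 ⊕ 9) ⊗ (6 ⊕ 5)) = 14

Expand innermost to outermost. Recall ⊕ takes the minimum of its arguments and ⊗ takes their sum. Working out the expression ((9 ⊕ 9) ⊗ (6 ⊕ 5)) gives 14.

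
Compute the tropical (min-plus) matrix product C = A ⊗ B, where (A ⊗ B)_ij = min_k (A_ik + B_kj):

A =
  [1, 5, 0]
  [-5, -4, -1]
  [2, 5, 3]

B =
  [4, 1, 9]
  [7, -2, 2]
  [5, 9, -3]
A ⊗ B =
  [5, 2, -3]
  [-1, -6, -4]
  [6, 3, 0]

Apply the min-plus product entry-by-entry:
  C[0][0] = min over k of (A[0][0] + B[0][0] = 1 + 4 = 5, A[0][1] + B[1][0] = 5 + 7 = 12, A[0][2] + B[2][0] = 0 + 5 = 5) = 5 (attained at k = 0)
  C[0][1] = min over k of (A[0][0] + B[0][1] = 1 + 1 = 2, A[0][1] + B[1][1] = 5 + -2 = 3, A[0][2] + B[2][1] = 0 + 9 = 9) = 2 (attained at k = 0)
  C[0][2] = min over k of (A[0][0] + B[0][2] = 1 + 9 = 10, A[0][1] + B[1][2] = 5 + 2 = 7, A[0][2] + B[2][2] = 0 + -3 = -3) = -3 (attained at k = 2)
  C[1][0] = min over k of (A[1][0] + B[0][0] = -5 + 4 = -1, A[1][1] + B[1][0] = -4 + 7 = 3, A[1][2] + B[2][0] = -1 + 5 = 4) = -1 (attained at k = 0)
  C[1][1] = min over k of (A[1][0] + B[0][1] = -5 + 1 = -4, A[1][1] + B[1][1] = -4 + -2 = -6, A[1][2] + B[2][1] = -1 + 9 = 8) = -6 (attained at k = 1)
  C[1][2] = min over k of (A[1][0] + B[0][2] = -5 + 9 = 4, A[1][1] + B[1][2] = -4 + 2 = -2, A[1][2] + B[2][2] = -1 + -3 = -4) = -4 (attained at k = 2)
  C[2][0] = min over k of (A[2][0] + B[0][0] = 2 + 4 = 6, A[2][1] + B[1][0] = 5 + 7 = 12, A[2][2] + B[2][0] = 3 + 5 = 8) = 6 (attained at k = 0)
  C[2][1] = min over k of (A[2][0] + B[0][1] = 2 + 1 = 3, A[2][1] + B[1][1] = 5 + -2 = 3, A[2][2] + B[2][1] = 3 + 9 = 12) = 3 (attained at k = 0)
  C[2][2] = min over k of (A[2][0] + B[0][2] = 2 + 9 = 11, A[2][1] + B[1][2] = 5 + 2 = 7, A[2][2] + B[2][2] = 3 + -3 = 0) = 0 (attained at k = 2)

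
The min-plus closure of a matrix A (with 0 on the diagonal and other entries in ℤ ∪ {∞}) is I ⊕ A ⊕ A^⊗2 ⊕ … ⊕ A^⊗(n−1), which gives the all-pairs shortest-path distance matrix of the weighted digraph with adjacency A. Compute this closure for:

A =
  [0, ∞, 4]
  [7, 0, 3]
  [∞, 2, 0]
Closure =
  [0, 6, 4]
  [7, 0, 3]
  [9, 2, 0]

This is the Floyd-Warshall all-pairs shortest-path computation. For each intermediate vertex k = 0, 1, …, 2, update dist[i][j] ← min(dist[i][j], dist[i][k] + dist[k][j]). The final matrix gives, for each (i, j), the minimum total weight of any directed path from i to j (possibly empty when i = j).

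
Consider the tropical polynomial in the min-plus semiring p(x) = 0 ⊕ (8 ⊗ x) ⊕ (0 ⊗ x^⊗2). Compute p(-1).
p(-1) = -2

A tropical monomial a ⊗ x^⊗i evaluates to a + i · x. Evaluating each term at x = -1:
  Term 0 contributes 0 + 0 · -1 = 0
  Term 1 contributes 8 + 1 · -1 = 7
  Term 2 contributes 0 + 2 · -1 = -2
p(-1) = ⊕ of these = min[0, 7, -2] = -2.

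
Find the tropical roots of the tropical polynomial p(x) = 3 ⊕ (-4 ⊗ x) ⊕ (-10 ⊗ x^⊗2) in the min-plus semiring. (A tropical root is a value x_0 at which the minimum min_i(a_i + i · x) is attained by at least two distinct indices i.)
Roots: {6, 7}

Each tropical root is a break point of the lower envelope of the lines y = a_i + i · x (there are 3 lines, with slopes 0, 1, ..., 2). Only the lines that attain the minimum somewhere contribute to roots; other lines are dominated. Here the surviving (envelope) indices are i = 2, i = 1, i = 0.
Intersections between consecutive envelope lines give the roots: for adjacent envelope indices i < j the intersection is x = (a_i − a_j) / (j − i). Reading off the sorted break points: {6, 7}.
Verification: at each break x_0, at least two indices attain the minimum of min_i(a_i + i · x_0).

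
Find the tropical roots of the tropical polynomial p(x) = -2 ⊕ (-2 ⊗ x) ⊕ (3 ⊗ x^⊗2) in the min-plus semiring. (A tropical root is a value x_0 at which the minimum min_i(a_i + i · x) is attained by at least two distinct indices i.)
Roots: {-5, 0}

Each tropical root is a break point of the lower envelope of the lines y = a_i + i · x (there are 3 lines, with slopes 0, 1, ..., 2). Only the lines that attain the minimum somewhere contribute to roots; other lines are dominated. Here the surviving (envelope) indices are i = 2, i = 1, i = 0.
Intersections between consecutive envelope lines give the roots: for adjacent envelope indices i < j the intersection is x = (a_i − a_j) / (j − i). Reading off the sorted break points: {-5, 0}.
Verification: at each break x_0, at least two indices attain the minimum of min_i(a_i + i · x_0).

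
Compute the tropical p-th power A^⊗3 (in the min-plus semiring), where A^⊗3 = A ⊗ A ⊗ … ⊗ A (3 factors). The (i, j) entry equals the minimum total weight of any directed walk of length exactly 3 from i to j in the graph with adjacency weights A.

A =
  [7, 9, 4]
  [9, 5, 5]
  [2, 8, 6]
A^⊗3 =
  [12, 15, 10]
  [12, 15, 11]
  [8, 14, 12]

Each entry (A^⊗3)_ij equals the minimum over all length-3 walks i = v_0 → v_1 → … → v_3 = j of Σ_t A[v_t][v_{t+1}]. For example, for (i, j) = (0, 2) we minimise over 9 possible intermediate vertex sequences; the minimum is 10, attained along the walk 0 → 2 → 0 → 2.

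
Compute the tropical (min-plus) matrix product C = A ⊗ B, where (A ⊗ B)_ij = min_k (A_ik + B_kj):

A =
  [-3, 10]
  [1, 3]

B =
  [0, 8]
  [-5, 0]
A ⊗ B =
  [-3, 5]
  [-2, 3]

Apply the min-plus product entry-by-entry:
  C[0][0] = min over k of (A[0][0] + B[0][0] = -3 + 0 = -3, A[0][1] + B[1][0] = 10 + -5 = 5) = -3 (attained at k = 0)
  C[0][1] = min over k of (A[0][0] + B[0][1] = -3 + 8 = 5, A[0][1] + B[1][1] = 10 + 0 = 10) = 5 (attained at k = 0)
  C[1][0] = min over k of (A[1][0] + B[0][0] = 1 + 0 = 1, A[1][1] + B[1][0] = 3 + -5 = -2) = -2 (attained at k = 1)
  C[1][1] = min over k of (A[1][0] + B[0][1] = 1 + 8 = 9, A[1][1] + B[1][1] = 3 + 0 = 3) = 3 (attained at k = 1)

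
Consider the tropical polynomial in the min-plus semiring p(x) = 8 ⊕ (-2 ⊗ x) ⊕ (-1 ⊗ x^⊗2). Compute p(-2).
p(-2) = -5

A tropical monomial a ⊗ x^⊗i evaluates to a + i · x. Evaluating each term at x = -2:
  Term 0 contributes 8 + 0 · -2 = 8
  Term 1 contributes -2 + 1 · -2 = -4
  Term 2 contributes -1 + 2 · -2 = -5
p(-2) = ⊕ of these = min[8, -4, -5] = -5.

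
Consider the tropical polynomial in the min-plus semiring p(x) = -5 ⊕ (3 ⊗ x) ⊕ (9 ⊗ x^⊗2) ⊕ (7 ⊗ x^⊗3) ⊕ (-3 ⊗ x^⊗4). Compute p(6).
p(6) = -5

A tropical monomial a ⊗ x^⊗i evaluates to a + i · x. Evaluating each term at x = 6:
  Term 0 contributes -5 + 0 · 6 = -5
  Term 1 contributes 3 + 1 · 6 = 9
  Term 2 contributes 9 + 2 · 6 = 21
  Term 3 contributes 7 + 3 · 6 = 25
  Term 4 contributes -3 + 4 · 6 = 21
p(6) = ⊕ of these = min[-5, 9, 21, 25, 21] = -5.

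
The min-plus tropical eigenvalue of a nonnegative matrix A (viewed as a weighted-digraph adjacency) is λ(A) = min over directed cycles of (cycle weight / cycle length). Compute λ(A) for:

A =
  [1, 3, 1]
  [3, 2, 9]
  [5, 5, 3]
λ(A) = 1

Enumerate directed cycles and compute their means (weight / length). Sample:
  cycle 0 → 0: weight = 1, length = 1, mean = 1/1 ≈ 1.000
  cycle 1 → 1: weight = 2, length = 1, mean = 2/1 ≈ 2.000
  cycle 2 → 2: weight = 3, length = 1, mean = 3/1 ≈ 3.000
  cycle 0 → 1 → 0: weight = 6, length = 2, mean = 6/2 ≈ 3.000
  cycle 0 → 2 → 0: weight = 6, length = 2, mean = 6/2 ≈ 3.000
  cycle 1 → 0 → 1: weight = 6, length = 2, mean = 6/2 ≈ 3.000
Minimum mean = 1.000, attained e.g. along the cycle 0 → 0 with weight 1 and length 1. So λ(A) = 1/1 = 1.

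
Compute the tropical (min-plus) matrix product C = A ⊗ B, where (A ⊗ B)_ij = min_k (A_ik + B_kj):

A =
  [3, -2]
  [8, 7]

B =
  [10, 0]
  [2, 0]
A ⊗ B =
  [0, -2]
  [9, 7]

Apply the min-plus product entry-by-entry:
  C[0][0] = min over k of (A[0][0] + B[0][0] = 3 + 10 = 13, A[0][1] + B[1][0] = -2 + 2 = 0) = 0 (attained at k = 1)
  C[0][1] = min over k of (A[0][0] + B[0][1] = 3 + 0 = 3, A[0][1] + B[1][1] = -2 + 0 = -2) = -2 (attained at k = 1)
  C[1][0] = min over k of (A[1][0] + B[0][0] = 8 + 10 = 18, A[1][1] + B[1][0] = 7 + 2 = 9) = 9 (attained at k = 1)
  C[1][1] = min over k of (A[1][0] + B[0][1] = 8 + 0 = 8, A[1][1] + B[1][1] = 7 + 0 = 7) = 7 (attained at k = 1)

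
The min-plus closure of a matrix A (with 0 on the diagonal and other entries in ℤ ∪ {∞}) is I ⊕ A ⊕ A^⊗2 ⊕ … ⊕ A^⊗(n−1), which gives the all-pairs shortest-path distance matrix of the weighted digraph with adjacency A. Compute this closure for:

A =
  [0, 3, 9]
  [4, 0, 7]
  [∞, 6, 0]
Closure =
  [0, 3, 9]
  [4, 0, 7]
  [10, 6, 0]

This is the Floyd-Warshall all-pairs shortest-path computation. For each intermediate vertex k = 0, 1, …, 2, update dist[i][j] ← min(dist[i][j], dist[i][k] + dist[k][j]). The final matrix gives, for each (i, j), the minimum total weight of any directed path from i to j (possibly empty when i = j).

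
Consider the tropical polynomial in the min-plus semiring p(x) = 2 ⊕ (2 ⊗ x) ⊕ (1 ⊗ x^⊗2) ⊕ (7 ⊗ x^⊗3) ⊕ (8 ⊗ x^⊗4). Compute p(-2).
p(-2) = -3

A tropical monomial a ⊗ x^⊗i evaluates to a + i · x. Evaluating each term at x = -2:
  Term 0 contributes 2 + 0 · -2 = 2
  Term 1 contributes 2 + 1 · -2 = 0
  Term 2 contributes 1 + 2 · -2 = -3
  Term 3 contributes 7 + 3 · -2 = 1
  Term 4 contributes 8 + 4 · -2 = 0
p(-2) = ⊕ of these = min[2, 0, -3, 1, 0] = -3.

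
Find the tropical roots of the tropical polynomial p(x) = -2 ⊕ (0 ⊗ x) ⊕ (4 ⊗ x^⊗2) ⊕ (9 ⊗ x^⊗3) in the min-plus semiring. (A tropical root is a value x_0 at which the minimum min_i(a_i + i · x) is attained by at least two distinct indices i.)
Roots: {-5, -4, -2}

Each tropical root is a break point of the lower envelope of the lines y = a_i + i · x (there are 4 lines, with slopes 0, 1, ..., 3). Only the lines that attain the minimum somewhere contribute to roots; other lines are dominated. Here the surviving (envelope) indices are i = 3, i = 2, i = 1, i = 0.
Intersections between consecutive envelope lines give the roots: for adjacent envelope indices i < j the intersection is x = (a_i − a_j) / (j − i). Reading off the sorted break points: {-5, -4, -2}.
Verification: at each break x_0, at least two indices attain the minimum of min_i(a_i + i · x_0).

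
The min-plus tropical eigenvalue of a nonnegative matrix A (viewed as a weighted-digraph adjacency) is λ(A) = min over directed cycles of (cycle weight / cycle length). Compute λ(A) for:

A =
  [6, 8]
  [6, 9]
λ(A) = 6

Enumerate directed cycles and compute their means (weight / length). Sample:
  cycle 0 → 0: weight = 6, length = 1, mean = 6/1 ≈ 6.000
  cycle 1 → 1: weight = 9, length = 1, mean = 9/1 ≈ 9.000
  cycle 0 → 1 → 0: weight = 14, length = 2, mean = 14/2 ≈ 7.000
  cycle 1 → 0 → 1: weight = 14, length = 2, mean = 14/2 ≈ 7.000
Minimum mean = 6.000, attained e.g. along the cycle 0 → 0 with weight 6 and length 1. So λ(A) = 6/1 = 6.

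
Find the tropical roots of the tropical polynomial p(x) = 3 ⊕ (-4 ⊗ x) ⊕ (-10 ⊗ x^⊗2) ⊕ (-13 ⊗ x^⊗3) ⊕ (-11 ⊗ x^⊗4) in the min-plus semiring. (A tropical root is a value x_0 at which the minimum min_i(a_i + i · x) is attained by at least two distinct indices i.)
Roots: {-2, 3, 6, 7}

Each tropical root is a break point of the lower envelope of the lines y = a_i + i · x (there are 5 lines, with slopes 0, 1, ..., 4). Only the lines that attain the minimum somewhere contribute to roots; other lines are dominated. Here the surviving (envelope) indices are i = 4, i = 3, i = 2, i = 1, i = 0.
Intersections between consecutive envelope lines give the roots: for adjacent envelope indices i < j the intersection is x = (a_i − a_j) / (j − i). Reading off the sorted break points: {-2, 3, 6, 7}.
Verification: at each break x_0, at least two indices attain the minimum of min_i(a_i + i · x_0).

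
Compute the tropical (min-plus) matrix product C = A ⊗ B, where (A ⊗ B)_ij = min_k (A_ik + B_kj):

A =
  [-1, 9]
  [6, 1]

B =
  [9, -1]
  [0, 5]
A ⊗ B =
  [8, -2]
  [1, 5]

Apply the min-plus product entry-by-entry:
  C[0][0] = min over k of (A[0][0] + B[0][0] = -1 + 9 = 8, A[0][1] + B[1][0] = 9 + 0 = 9) = 8 (attained at k = 0)
  C[0][1] = min over k of (A[0][0] + B[0][1] = -1 + -1 = -2, A[0][1] + B[1][1] = 9 + 5 = 14) = -2 (attained at k = 0)
  C[1][0] = min over k of (A[1][0] + B[0][0] = 6 + 9 = 15, A[1][1] + B[1][0] = 1 + 0 = 1) = 1 (attained at k = 1)
  C[1][1] = min over k of (A[1][0] + B[0][1] = 6 + -1 = 5, A[1][1] + B[1][1] = 1 + 5 = 6) = 5 (attained at k = 0)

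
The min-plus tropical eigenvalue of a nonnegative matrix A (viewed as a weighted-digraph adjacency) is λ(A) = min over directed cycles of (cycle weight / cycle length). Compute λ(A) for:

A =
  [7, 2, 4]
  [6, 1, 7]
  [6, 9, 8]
λ(A) = 1

Enumerate directed cycles and compute their means (weight / length). Sample:
  cycle 0 → 0: weight = 7, length = 1, mean = 7/1 ≈ 7.000
  cycle 1 → 1: weight = 1, length = 1, mean = 1/1 ≈ 1.000
  cycle 2 → 2: weight = 8, length = 1, mean = 8/1 ≈ 8.000
  cycle 0 → 1 → 0: weight = 8, length = 2, mean = 8/2 ≈ 4.000
  cycle 0 → 2 → 0: weight = 10, length = 2, mean = 10/2 ≈ 5.000
  cycle 1 → 0 → 1: weight = 8, length = 2, mean = 8/2 ≈ 4.000
Minimum mean = 1.000, attained e.g. along the cycle 1 → 1 with weight 1 and length 1. So λ(A) = 1/1 = 1.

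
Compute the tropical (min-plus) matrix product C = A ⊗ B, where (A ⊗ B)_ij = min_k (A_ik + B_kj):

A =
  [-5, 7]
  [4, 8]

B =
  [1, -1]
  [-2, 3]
A ⊗ B =
  [-4, -6]
  [5, 3]

Apply the min-plus product entry-by-entry:
  C[0][0] = min over k of (A[0][0] + B[0][0] = -5 + 1 = -4, A[0][1] + B[1][0] = 7 + -2 = 5) = -4 (attained at k = 0)
  C[0][1] = min over k of (A[0][0] + B[0][1] = -5 + -1 = -6, A[0][1] + B[1][1] = 7 + 3 = 10) = -6 (attained at k = 0)
  C[1][0] = min over k of (A[1][0] + B[0][0] = 4 + 1 = 5, A[1][1] + B[1][0] = 8 + -2 = 6) = 5 (attained at k = 0)
  C[1][1] = min over k of (A[1][0] + B[0][1] = 4 + -1 = 3, A[1][1] + B[1][1] = 8 + 3 = 11) = 3 (attained at k = 0)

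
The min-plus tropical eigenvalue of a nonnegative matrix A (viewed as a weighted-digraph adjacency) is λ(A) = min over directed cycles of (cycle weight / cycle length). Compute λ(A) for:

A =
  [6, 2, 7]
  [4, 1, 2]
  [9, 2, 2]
λ(A) = 1

Enumerate directed cycles and compute their means (weight / length). Sample:
  cycle 0 → 0: weight = 6, length = 1, mean = 6/1 ≈ 6.000
  cycle 1 → 1: weight = 1, length = 1, mean = 1/1 ≈ 1.000
  cycle 2 → 2: weight = 2, length = 1, mean = 2/1 ≈ 2.000
  cycle 0 → 1 → 0: weight = 6, length = 2, mean = 6/2 ≈ 3.000
  cycle 0 → 2 → 0: weight = 16, length = 2, mean = 16/2 ≈ 8.000
  cycle 1 → 0 → 1: weight = 6, length = 2, mean = 6/2 ≈ 3.000
Minimum mean = 1.000, attained e.g. along the cycle 1 → 1 with weight 1 and length 1. So λ(A) = 1/1 = 1.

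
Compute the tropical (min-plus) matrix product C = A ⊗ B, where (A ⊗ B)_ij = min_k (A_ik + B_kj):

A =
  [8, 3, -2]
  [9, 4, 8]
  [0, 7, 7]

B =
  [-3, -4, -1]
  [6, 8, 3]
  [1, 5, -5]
A ⊗ B =
  [-1, 3, -7]
  [6, 5, 3]
  [-3, -4, -1]

Apply the min-plus product entry-by-entry:
  C[0][0] = min over k of (A[0][0] + B[0][0] = 8 + -3 = 5, A[0][1] + B[1][0] = 3 + 6 = 9, A[0][2] + B[2][0] = -2 + 1 = -1) = -1 (attained at k = 2)
  C[0][1] = min over k of (A[0][0] + B[0][1] = 8 + -4 = 4, A[0][1] + B[1][1] = 3 + 8 = 11, A[0][2] + B[2][1] = -2 + 5 = 3) = 3 (attained at k = 2)
  C[0][2] = min over k of (A[0][0] + B[0][2] = 8 + -1 = 7, A[0][1] + B[1][2] = 3 + 3 = 6, A[0][2] + B[2][2] = -2 + -5 = -7) = -7 (attained at k = 2)
  C[1][0] = min over k of (A[1][0] + B[0][0] = 9 + -3 = 6, A[1][1] + B[1][0] = 4 + 6 = 10, A[1][2] + B[2][0] = 8 + 1 = 9) = 6 (attained at k = 0)
  C[1][1] = min over k of (A[1][0] + B[0][1] = 9 + -4 = 5, A[1][1] + B[1][1] = 4 + 8 = 12, A[1][2] + B[2][1] = 8 + 5 = 13) = 5 (attained at k = 0)
  C[1][2] = min over k of (A[1][0] + B[0][2] = 9 + -1 = 8, A[1][1] + B[1][2] = 4 + 3 = 7, A[1][2] + B[2][2] = 8 + -5 = 3) = 3 (attained at k = 2)
  C[2][0] = min over k of (A[2][0] + B[0][0] = 0 + -3 = -3, A[2][1] + B[1][0] = 7 + 6 = 13, A[2][2] + B[2][0] = 7 + 1 = 8) = -3 (attained at k = 0)
  C[2][1] = min over k of (A[2][0] + B[0][1] = 0 + -4 = -4, A[2][1] + B[1][1] = 7 + 8 = 15, A[2][2] + B[2][1] = 7 + 5 = 12) = -4 (attained at k = 0)
  C[2][2] = min over k of (A[2][0] + B[0][2] = 0 + -1 = -1, A[2][1] + B[1][2] = 7 + 3 = 10, A[2][2] + B[2][2] = 7 + -5 = 2) = -1 (attained at k = 0)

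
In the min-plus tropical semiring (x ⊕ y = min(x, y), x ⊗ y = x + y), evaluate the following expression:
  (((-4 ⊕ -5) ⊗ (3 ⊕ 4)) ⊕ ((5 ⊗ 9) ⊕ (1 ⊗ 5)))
(((-4 ⊕ -5) ⊗ (3 ⊕ 4)) ⊕ ((5 ⊗ 9) ⊕ (1 ⊗ 5))) = -2

Expand innermost to outermost. Recall ⊕ takes the minimum of its arguments and ⊗ takes their sum. Working out the expression (((-4 ⊕ -5) ⊗ (3 ⊕ 4)) ⊕ ((5 ⊗ 9) ⊕ (1 ⊗ 5))) gives -2.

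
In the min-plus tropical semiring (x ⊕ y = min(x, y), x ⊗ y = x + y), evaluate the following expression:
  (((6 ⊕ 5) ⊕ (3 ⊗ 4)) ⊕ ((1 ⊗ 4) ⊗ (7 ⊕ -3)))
(((6 ⊕ 5) ⊕ (3 ⊗ 4)) ⊕ ((1 ⊗ 4) ⊗ (7 ⊕ -3))) = 2

Expand innermost to outermost. Recall ⊕ takes the minimum of its arguments and ⊗ takes their sum. Working out the expression (((6 ⊕ 5) ⊕ (3 ⊗ 4)) ⊕ ((1 ⊗ 4) ⊗ (7 ⊕ -3))) gives 2.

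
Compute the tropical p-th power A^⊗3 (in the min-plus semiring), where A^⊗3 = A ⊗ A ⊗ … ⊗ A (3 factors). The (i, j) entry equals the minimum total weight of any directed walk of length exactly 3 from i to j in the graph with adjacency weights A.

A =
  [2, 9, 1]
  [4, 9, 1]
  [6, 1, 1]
A^⊗3 =
  [6, 3, 3]
  [6, 3, 3]
  [6, 3, 3]

Each entry (A^⊗3)_ij equals the minimum over all length-3 walks i = v_0 → v_1 → … → v_3 = j of Σ_t A[v_t][v_{t+1}]. For example, for (i, j) = (0, 2) we minimise over 9 possible intermediate vertex sequences; the minimum is 3, attained along the walk 0 → 2 → 1 → 2.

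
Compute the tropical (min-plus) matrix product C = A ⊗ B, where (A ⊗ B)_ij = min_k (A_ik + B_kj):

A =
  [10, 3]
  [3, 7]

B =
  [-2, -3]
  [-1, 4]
A ⊗ B =
  [2, 7]
  [1, 0]

Apply the min-plus product entry-by-entry:
  C[0][0] = min over k of (A[0][0] + B[0][0] = 10 + -2 = 8, A[0][1] + B[1][0] = 3 + -1 = 2) = 2 (attained at k = 1)
  C[0][1] = min over k of (A[0][0] + B[0][1] = 10 + -3 = 7, A[0][1] + B[1][1] = 3 + 4 = 7) = 7 (attained at k = 0)
  C[1][0] = min over k of (A[1][0] + B[0][0] = 3 + -2 = 1, A[1][1] + B[1][0] = 7 + -1 = 6) = 1 (attained at k = 0)
  C[1][1] = min over k of (A[1][0] + B[0][1] = 3 + -3 = 0, A[1][1] + B[1][1] = 7 + 4 = 11) = 0 (attained at k = 0)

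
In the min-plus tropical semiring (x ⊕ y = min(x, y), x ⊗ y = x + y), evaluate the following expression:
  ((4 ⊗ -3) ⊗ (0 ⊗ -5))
((4 ⊗ -3) ⊗ (0 ⊗ -5)) = -4

Expand innermost to outermost. Recall ⊕ takes the minimum of its arguments and ⊗ takes their sum. Working out the expression ((4 ⊗ -3) ⊗ (0 ⊗ -5)) gives -4.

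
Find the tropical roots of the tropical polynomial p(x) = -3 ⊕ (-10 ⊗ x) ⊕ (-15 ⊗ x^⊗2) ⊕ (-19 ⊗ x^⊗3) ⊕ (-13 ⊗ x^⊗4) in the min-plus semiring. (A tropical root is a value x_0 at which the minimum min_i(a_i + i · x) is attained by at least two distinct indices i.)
Roots: {-6, 4, 5, 7}

Each tropical root is a break point of the lower envelope of the lines y = a_i + i · x (there are 5 lines, with slopes 0, 1, ..., 4). Only the lines that attain the minimum somewhere contribute to roots; other lines are dominated. Here the surviving (envelope) indices are i = 4, i = 3, i = 2, i = 1, i = 0.
Intersections between consecutive envelope lines give the roots: for adjacent envelope indices i < j the intersection is x = (a_i − a_j) / (j − i). Reading off the sorted break points: {-6, 4, 5, 7}.
Verification: at each break x_0, at least two indices attain the minimum of min_i(a_i + i · x_0).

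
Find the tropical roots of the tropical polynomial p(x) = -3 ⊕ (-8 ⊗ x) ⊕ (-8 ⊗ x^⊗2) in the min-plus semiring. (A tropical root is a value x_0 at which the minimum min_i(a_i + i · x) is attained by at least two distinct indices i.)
Roots: {0, 5}

Each tropical root is a break point of the lower envelope of the lines y = a_i + i · x (there are 3 lines, with slopes 0, 1, ..., 2). Only the lines that attain the minimum somewhere contribute to roots; other lines are dominated. Here the surviving (envelope) indices are i = 2, i = 1, i = 0.
Intersections between consecutive envelope lines give the roots: for adjacent envelope indices i < j the intersection is x = (a_i − a_j) / (j − i). Reading off the sorted break points: {0, 5}.
Verification: at each break x_0, at least two indices attain the minimum of min_i(a_i + i · x_0).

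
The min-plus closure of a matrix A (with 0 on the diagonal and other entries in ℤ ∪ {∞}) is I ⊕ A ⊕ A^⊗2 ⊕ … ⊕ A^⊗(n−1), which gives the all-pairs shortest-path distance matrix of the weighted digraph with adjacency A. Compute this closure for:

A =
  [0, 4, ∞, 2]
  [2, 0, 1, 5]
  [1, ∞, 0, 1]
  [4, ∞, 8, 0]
Closure =
  [0, 4, 5, 2]
  [2, 0, 1, 2]
  [1, 5, 0, 1]
  [4, 8, 8, 0]

This is the Floyd-Warshall all-pairs shortest-path computation. For each intermediate vertex k = 0, 1, …, 3, update dist[i][j] ← min(dist[i][j], dist[i][k] + dist[k][j]). The final matrix gives, for each (i, j), the minimum total weight of any directed path from i to j (possibly empty when i = j).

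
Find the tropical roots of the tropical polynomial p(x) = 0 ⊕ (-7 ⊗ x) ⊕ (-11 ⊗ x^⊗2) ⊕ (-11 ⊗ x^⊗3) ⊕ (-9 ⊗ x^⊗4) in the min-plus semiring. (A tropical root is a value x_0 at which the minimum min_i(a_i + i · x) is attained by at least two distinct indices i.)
Roots: {-2, 0, 4, 7}

Each tropical root is a break point of the lower envelope of the lines y = a_i + i · x (there are 5 lines, with slopes 0, 1, ..., 4). Only the lines that attain the minimum somewhere contribute to roots; other lines are dominated. Here the surviving (envelope) indices are i = 4, i = 3, i = 2, i = 1, i = 0.
Intersections between consecutive envelope lines give the roots: for adjacent envelope indices i < j the intersection is x = (a_i − a_j) / (j − i). Reading off the sorted break points: {-2, 0, 4, 7}.
Verification: at each break x_0, at least two indices attain the minimum of min_i(a_i + i · x_0).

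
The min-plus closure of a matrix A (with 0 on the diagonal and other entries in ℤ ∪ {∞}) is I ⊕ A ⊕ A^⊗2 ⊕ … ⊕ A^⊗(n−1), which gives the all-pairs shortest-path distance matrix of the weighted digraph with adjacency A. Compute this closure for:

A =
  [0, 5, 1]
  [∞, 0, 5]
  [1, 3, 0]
Closure =
  [0, 4, 1]
  [6, 0, 5]
  [1, 3, 0]

This is the Floyd-Warshall all-pairs shortest-path computation. For each intermediate vertex k = 0, 1, …, 2, update dist[i][j] ← min(dist[i][j], dist[i][k] + dist[k][j]). The final matrix gives, for each (i, j), the minimum total weight of any directed path from i to j (possibly empty when i = j).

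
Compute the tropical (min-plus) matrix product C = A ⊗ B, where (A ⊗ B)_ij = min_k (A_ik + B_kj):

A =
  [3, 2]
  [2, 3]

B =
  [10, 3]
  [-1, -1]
A ⊗ B =
  [1, 1]
  [2, 2]

Apply the min-plus product entry-by-entry:
  C[0][0] = min over k of (A[0][0] + B[0][0] = 3 + 10 = 13, A[0][1] + B[1][0] = 2 + -1 = 1) = 1 (attained at k = 1)
  C[0][1] = min over k of (A[0][0] + B[0][1] = 3 + 3 = 6, A[0][1] + B[1][1] = 2 + -1 = 1) = 1 (attained at k = 1)
  C[1][0] = min over k of (A[1][0] + B[0][0] = 2 + 10 = 12, A[1][1] + B[1][0] = 3 + -1 = 2) = 2 (attained at k = 1)
  C[1][1] = min over k of (A[1][0] + B[0][1] = 2 + 3 = 5, A[1][1] + B[1][1] = 3 + -1 = 2) = 2 (attained at k = 1)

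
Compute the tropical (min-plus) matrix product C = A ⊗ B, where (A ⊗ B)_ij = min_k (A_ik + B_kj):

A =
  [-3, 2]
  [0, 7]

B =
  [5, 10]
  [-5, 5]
A ⊗ B =
  [-3, 7]
  [2, 10]

Apply the min-plus product entry-by-entry:
  C[0][0] = min over k of (A[0][0] + B[0][0] = -3 + 5 = 2, A[0][1] + B[1][0] = 2 + -5 = -3) = -3 (attained at k = 1)
  C[0][1] = min over k of (A[0][0] + B[0][1] = -3 + 10 = 7, A[0][1] + B[1][1] = 2 + 5 = 7) = 7 (attained at k = 0)
  C[1][0] = min over k of (A[1][0] + B[0][0] = 0 + 5 = 5, A[1][1] + B[1][0] = 7 + -5 = 2) = 2 (attained at k = 1)
  C[1][1] = min over k of (A[1][0] + B[0][1] = 0 + 10 = 10, A[1][1] + B[1][1] = 7 + 5 = 12) = 10 (attained at k = 0)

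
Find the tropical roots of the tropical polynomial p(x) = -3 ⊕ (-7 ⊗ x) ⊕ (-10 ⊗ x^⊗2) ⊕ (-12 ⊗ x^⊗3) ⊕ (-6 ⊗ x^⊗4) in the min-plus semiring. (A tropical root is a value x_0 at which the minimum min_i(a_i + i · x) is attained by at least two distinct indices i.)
Roots: {-6, 2, 3, 4}

Each tropical root is a break point of the lower envelope of the lines y = a_i + i · x (there are 5 lines, with slopes 0, 1, ..., 4). Only the lines that attain the minimum somewhere contribute to roots; other lines are dominated. Here the surviving (envelope) indices are i = 4, i = 3, i = 2, i = 1, i = 0.
Intersections between consecutive envelope lines give the roots: for adjacent envelope indices i < j the intersection is x = (a_i − a_j) / (j − i). Reading off the sorted break points: {-6, 2, 3, 4}.
Verification: at each break x_0, at least two indices attain the minimum of min_i(a_i + i · x_0).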